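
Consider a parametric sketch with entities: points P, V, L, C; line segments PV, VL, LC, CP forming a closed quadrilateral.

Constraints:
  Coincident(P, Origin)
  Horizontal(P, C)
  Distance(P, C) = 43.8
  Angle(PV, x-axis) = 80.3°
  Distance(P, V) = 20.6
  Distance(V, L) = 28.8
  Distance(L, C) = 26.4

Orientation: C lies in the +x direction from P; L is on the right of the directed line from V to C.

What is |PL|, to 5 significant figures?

18.417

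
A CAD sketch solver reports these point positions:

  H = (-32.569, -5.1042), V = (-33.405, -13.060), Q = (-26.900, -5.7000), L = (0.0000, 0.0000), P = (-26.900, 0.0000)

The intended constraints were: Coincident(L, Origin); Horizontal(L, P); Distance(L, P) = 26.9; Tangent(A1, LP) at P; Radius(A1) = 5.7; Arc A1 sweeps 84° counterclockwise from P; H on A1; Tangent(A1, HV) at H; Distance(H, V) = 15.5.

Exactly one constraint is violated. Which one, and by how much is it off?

Distance(H, V) = 15.5 — off by 7.50.

L = (0.00, 0.00) ✓; L.y = 0.00, P.y = 0.00 ✓; |LP| = 26.90 ✓; ∠(QP, PL) = 90.00° ✓; |QP| = 5.700 ✓; bearing(Q→H) − bearing(Q→P) = 84.00° ✓; |QH| = 5.700 ✓; ∠(QH, HV) = 90.00° ✓; |HV| = 8.000 ✗.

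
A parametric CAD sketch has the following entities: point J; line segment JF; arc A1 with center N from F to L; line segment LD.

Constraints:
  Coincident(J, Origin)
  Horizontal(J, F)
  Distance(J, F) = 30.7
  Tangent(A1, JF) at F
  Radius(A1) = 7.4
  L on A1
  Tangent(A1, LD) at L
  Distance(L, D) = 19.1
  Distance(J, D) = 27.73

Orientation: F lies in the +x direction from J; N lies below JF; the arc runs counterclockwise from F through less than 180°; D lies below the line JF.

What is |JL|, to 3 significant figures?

24.3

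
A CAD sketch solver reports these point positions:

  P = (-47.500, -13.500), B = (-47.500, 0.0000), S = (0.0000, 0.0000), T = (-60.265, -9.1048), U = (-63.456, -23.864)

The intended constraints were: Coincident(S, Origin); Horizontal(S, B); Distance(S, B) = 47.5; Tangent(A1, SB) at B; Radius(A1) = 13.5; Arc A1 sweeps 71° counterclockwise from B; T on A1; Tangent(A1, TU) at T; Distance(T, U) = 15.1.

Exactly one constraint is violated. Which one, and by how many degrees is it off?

Tangent(A1, TU) at T — off by 6.80°.

S = (0.00, 0.00) ✓; S.y = 0.00, B.y = 0.00 ✓; |SB| = 47.50 ✓; ∠(PB, BS) = 90.00° ✓; |PB| = 13.50 ✓; bearing(P→T) − bearing(P→B) = 71.00° ✓; |PT| = 13.50 ✓; ∠(PT, TU) = 83.20° ✗; |TU| = 15.10 ✓.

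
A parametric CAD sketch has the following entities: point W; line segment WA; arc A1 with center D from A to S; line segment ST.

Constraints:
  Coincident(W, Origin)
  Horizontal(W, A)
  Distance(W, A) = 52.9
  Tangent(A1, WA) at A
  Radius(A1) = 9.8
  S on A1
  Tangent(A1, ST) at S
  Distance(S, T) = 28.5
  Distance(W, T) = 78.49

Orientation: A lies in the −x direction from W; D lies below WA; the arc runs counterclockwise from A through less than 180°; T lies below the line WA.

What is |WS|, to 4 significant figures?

62.64

Checks: ∠(DA, AW) = 90.00° ✓; |DS| = 9.800 ✓; ∠(DS, ST) = 90.00° ✓; |ST| = 28.50 ✓; |WT| = 78.49 ✓.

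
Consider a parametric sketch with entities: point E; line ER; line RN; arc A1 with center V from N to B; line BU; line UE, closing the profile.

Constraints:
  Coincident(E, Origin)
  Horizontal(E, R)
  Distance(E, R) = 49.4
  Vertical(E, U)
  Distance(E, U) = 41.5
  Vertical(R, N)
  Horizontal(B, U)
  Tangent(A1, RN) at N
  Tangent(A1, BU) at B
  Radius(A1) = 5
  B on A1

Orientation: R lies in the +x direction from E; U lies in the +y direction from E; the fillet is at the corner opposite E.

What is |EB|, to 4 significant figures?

60.78

The virtual corner opposite E is at (49.40, 41.50). A1 meets RN tangentially, so VN is at right angles to RN and tangency of A1 to BU means the radius VB is perpendicular to BU, with radius 5.0, so the center V sits 5.0 in from both sides at V = (44.40, 36.50). That places the tangent points at N = (49.40, 36.50) on RN and B = (44.40, 41.50) on BU. Then |EB| = |B − E| = 60.78.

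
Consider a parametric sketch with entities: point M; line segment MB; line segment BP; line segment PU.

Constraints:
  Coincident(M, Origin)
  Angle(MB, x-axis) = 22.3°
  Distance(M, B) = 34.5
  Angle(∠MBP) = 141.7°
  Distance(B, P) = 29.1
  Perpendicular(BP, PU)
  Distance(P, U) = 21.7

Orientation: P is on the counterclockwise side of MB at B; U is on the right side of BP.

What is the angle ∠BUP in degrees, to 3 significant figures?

53.3°

M is at the origin; MB runs at 22.3° with length 34.5, so B = 34.5·(cos 22.3°, sin 22.3°) = (31.9, 13.1). ∠MBP = 141.7°, so BP runs at 22.3° + (180° − 141.7°) = 60.6° from the x-axis; with |BP| = 29.1, P = B + 29.1·(cos 60.6°, sin 60.6°) = (46.2, 38.4). The perpendicularity gives PU at right angles to BP; with |PU| = 21.7 on the right of BP, U = P + 21.7·(0.871, -0.491) = (65.1, 27.8). Then cos ∠BUP = UB·UP / (|UB||UP|), giving 53.3°.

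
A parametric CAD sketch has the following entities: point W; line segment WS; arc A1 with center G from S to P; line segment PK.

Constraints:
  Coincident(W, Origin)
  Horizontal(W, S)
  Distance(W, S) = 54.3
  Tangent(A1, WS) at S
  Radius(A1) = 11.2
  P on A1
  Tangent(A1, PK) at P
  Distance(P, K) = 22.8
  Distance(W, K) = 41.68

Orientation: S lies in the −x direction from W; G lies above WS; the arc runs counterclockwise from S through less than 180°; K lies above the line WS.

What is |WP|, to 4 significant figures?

44.97

W is at the origin; WS is horizontal with |WS| = 54.3 and S on the −x side, so S = (-54.30, 0.000). A1 meets WS tangentially, so GS is at right angles to WS, so G = S + (0, 11.2) = (-54.30, 11.20). Since GP ⟂ PK (tangency), |GK| = √(11.2² + 22.8²) = 25.40 regardless of where P sits on A1. So K lies on both circle(W, 41.68) and circle(G, 25.40); the above-WS intersection is K = (-33.15, 25.27). P is the foot of the tangent from K: P = (-44.62, 5.564).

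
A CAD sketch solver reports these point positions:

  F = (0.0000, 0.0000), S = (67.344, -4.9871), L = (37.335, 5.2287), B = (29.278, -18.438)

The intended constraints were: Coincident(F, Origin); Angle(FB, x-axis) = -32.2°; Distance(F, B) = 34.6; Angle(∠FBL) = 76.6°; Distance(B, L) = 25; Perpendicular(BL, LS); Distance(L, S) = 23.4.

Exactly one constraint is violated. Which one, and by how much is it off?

Distance(L, S) = 23.4 — off by 8.30.

F = (0.00, 0.00) ✓; FB at -32.20° ✓; |FB| = 34.60 ✓; ∠FBL = 76.60° ✓; |BL| = 25.00 ✓; ∠(BL, LS) = 90.00° ✓; |LS| = 31.70 ✗.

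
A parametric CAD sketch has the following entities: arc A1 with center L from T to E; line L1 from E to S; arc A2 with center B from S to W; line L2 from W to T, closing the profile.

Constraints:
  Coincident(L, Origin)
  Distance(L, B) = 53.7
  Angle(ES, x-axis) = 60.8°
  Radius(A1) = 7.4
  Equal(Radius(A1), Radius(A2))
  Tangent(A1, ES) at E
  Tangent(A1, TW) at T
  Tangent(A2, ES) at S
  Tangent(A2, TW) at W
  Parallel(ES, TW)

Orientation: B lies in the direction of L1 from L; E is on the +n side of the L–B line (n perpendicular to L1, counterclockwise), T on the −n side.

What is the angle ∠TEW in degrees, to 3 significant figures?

74.6°

Tangency of A1 to both parallel lines with radius 7.4 puts E and T at L ± 7.4·n: E = (-6.46, 3.61), T = (6.46, -3.61). Equal radii place S and W the same way about B: S = B + 7.4·n = (19.7, 50.5), W = B − 7.4·n = (32.7, 43.3). Then cos ∠TEW = ET·EW / (|ET||EW|), giving 74.6°.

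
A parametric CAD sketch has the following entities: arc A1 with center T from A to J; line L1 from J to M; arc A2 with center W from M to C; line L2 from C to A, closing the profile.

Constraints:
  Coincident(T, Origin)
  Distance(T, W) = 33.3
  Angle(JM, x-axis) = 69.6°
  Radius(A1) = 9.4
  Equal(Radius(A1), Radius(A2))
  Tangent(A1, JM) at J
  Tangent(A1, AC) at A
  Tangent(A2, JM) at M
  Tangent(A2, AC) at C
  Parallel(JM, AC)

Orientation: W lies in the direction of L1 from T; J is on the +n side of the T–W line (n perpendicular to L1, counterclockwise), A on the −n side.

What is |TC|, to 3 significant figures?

34.6

Tangency of A1 to both parallel lines with radius 9.4 puts J and A at T ± 9.4·n: J = (-8.81, 3.28), A = (8.81, -3.28). Equal radii place M and C the same way about W: M = W + 9.4·n = (2.80, 34.5), C = W − 9.4·n = (20.4, 27.9). Then |TC| = |C − T| = 34.6.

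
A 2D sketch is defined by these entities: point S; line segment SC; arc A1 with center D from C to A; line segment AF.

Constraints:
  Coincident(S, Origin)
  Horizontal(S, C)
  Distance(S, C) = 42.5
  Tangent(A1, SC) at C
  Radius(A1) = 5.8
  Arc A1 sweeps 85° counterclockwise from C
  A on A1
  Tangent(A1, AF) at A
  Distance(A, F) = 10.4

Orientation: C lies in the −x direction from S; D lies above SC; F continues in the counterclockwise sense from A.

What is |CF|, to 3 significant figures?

17.0

S is at the origin; S and C share the same y with |SC| = 42.5 and C on the −x side, so C = (-42.5, 0.00). A1 meets SC tangentially, so DC is at right angles to SC, so D = C + (0, 5.8) = (-42.5, 5.80). On A1, C sits at bearing -90° from D; an 85° counterclockwise sweep puts A at bearing -5°, so A = D + 5.8·(cos -5°, sin -5°) = (-36.7, 5.29). Tangency of A1 to AF means the radius DA is perpendicular to AF, so AF runs along (−sin -5°, cos -5°); with |AF| = 10.4, F = (-35.8, 15.7). Then |CF| = |F − C| = 17.0.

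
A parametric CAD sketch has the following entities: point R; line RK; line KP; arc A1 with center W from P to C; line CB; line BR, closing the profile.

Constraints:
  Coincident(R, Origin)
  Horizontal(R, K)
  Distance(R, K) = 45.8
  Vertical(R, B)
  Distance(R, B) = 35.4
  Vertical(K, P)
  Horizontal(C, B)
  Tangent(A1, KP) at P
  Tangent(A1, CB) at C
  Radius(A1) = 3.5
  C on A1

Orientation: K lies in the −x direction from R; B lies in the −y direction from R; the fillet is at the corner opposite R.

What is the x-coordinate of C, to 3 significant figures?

-42.3

The virtual corner opposite R is at (-45.8, -35.4). A1 meets KP tangentially, so WP is at right angles to KP and tangency of A1 to CB means the radius WC is perpendicular to CB, with radius 3.5, so the center W sits 3.5 in from both sides at W = (-42.3, -31.9). That places the tangent points at P = (-45.8, -31.9) on KP and C = (-42.3, -35.4) on CB. So C.x = -42.3.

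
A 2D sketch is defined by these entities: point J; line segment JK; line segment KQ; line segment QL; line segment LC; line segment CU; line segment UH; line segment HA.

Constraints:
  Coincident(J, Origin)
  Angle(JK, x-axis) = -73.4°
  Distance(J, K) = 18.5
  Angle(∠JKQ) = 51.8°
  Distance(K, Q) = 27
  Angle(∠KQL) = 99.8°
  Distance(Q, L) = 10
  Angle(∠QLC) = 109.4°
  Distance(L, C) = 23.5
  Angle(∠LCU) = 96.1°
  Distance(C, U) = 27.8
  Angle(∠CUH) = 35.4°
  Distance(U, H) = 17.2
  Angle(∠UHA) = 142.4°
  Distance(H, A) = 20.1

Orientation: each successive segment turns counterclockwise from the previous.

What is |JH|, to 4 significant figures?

10.68

J is at the origin; JK runs at -73.4° with length 18.5, so K = (5.285, -17.73). ∠JKQ = 51.8° gives KQ at 54.80° from the x-axis; with |KQ| = 27.0, Q = (20.85, 4.334). ∠KQL = 99.8° gives QL at 135.0° from the x-axis; with |QL| = 10.0, L = (13.78, 11.41). ∠QLC = 109.4° gives LC at -154.4° from the x-axis; with |LC| = 23.5, C = (-7.415, 1.251). ∠LCU = 96.1° gives CU at -70.50° from the x-axis; with |CU| = 27.8, U = (1.865, -24.95). ∠CUH = 35.4° gives UH at 74.10° from the x-axis; with |UH| = 17.2, H = (6.577, -8.412). Then |JH| = |H − J| = 10.68.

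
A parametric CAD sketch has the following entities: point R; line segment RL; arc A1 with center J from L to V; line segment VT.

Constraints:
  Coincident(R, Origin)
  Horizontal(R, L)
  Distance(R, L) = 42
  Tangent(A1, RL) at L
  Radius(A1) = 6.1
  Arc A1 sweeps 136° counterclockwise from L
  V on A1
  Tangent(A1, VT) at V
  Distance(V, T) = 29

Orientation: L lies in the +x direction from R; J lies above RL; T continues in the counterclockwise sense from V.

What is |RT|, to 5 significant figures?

39.779

R is at the origin; R and L share the same y with |RL| = 42.0 and L on the +x side, so L = (42.000, 0.0000). The tangent condition forces JL to be normal to RL, so J = L + (0, 6.1) = (42.000, 6.1000). On A1, L sits at bearing -90° from J; a 136° counterclockwise sweep puts V at bearing 46°, so V = J + 6.1·(cos 46°, sin 46°) = (46.237, 10.488). The tangent condition forces JV to be normal to VT, so VT runs along (−sin 46°, cos 46°); with |VT| = 29.0, T = (25.377, 30.633). Then |RT| = |T − R| = 39.779.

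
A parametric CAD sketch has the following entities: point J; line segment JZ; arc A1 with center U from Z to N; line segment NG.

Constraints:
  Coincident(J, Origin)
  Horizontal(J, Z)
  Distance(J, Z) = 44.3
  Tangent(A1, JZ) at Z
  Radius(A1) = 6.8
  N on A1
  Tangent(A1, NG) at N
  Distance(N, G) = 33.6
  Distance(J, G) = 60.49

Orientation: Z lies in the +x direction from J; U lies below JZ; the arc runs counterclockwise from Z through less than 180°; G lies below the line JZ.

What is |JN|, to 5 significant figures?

38.515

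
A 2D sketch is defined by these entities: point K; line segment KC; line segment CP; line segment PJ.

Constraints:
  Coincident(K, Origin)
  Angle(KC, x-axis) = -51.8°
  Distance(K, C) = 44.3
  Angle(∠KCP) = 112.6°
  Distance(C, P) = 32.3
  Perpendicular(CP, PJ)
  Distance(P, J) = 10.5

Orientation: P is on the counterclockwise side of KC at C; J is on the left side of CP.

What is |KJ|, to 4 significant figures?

57.94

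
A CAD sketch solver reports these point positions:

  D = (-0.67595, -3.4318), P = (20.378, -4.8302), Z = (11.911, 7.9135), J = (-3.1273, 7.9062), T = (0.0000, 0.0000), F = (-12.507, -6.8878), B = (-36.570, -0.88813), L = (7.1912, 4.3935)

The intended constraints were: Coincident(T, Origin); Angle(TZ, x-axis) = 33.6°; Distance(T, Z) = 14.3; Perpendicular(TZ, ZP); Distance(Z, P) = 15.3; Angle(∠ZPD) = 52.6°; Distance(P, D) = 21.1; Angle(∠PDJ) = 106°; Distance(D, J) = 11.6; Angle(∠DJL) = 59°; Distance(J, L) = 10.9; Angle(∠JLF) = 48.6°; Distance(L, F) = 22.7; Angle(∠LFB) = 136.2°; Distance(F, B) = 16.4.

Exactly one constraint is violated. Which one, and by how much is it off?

Distance(F, B) = 16.4 — off by 8.40.

T = (0.00, 0.00) ✓; TZ at 33.60° ✓; |TZ| = 14.30 ✓; ∠(TZ, ZP) = 90.00° ✓; |ZP| = 15.30 ✓; ∠ZPD = 52.60° ✓; |PD| = 21.10 ✓; ∠PDJ = 106.0° ✓; |DJ| = 11.60 ✓; ∠DJL = 59.00° ✓; |JL| = 10.90 ✓; ∠JLF = 48.60° ✓; |LF| = 22.70 ✓; ∠LFB = 136.2° ✓; |FB| = 24.80 ✗.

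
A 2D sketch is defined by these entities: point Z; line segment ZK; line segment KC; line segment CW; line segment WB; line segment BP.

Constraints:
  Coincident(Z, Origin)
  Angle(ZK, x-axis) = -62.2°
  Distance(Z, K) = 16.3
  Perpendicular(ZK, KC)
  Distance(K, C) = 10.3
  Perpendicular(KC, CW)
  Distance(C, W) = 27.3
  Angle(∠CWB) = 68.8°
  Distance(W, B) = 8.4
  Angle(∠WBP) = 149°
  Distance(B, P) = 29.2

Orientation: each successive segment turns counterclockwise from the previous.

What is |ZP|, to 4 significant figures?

21.60

Z is at the origin; ZK runs at -62.2° with length 16.3, so K = (7.602, -14.42). ZK ⟂ KC, so KC runs at 27.80°; with |KC| = 10.3, C = (16.71, -9.615). KC is perpendicular to CW, so CW runs at 117.8°; with |CW| = 27.3, W = (3.981, 14.53). ∠CWB = 68.8° gives WB at -131.0° from the x-axis; with |WB| = 8.4, B = (-1.530, 8.195). ∠WBP = 149.0° gives BP at -100.0° from the x-axis; with |BP| = 29.2, P = (-6.600, -20.56). Then |ZP| = |P − Z| = 21.60.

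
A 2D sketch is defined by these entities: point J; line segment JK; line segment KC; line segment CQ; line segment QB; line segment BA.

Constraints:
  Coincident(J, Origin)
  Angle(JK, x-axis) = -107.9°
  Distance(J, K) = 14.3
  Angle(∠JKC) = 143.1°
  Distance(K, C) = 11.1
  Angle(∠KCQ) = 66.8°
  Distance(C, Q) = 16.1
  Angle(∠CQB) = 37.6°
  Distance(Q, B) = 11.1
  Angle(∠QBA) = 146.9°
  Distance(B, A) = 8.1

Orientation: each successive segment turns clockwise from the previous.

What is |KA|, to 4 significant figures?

5.852

∠CQB = 37.6° gives QB at -40.40° from the x-axis; with |QB| = 11.1, B = (-8.360, -11.45). ∠QBA = 146.9° gives BA at -73.50° from the x-axis; with |BA| = 8.1, A = (-6.059, -19.22). Then |KA| = |A − K| = 5.852.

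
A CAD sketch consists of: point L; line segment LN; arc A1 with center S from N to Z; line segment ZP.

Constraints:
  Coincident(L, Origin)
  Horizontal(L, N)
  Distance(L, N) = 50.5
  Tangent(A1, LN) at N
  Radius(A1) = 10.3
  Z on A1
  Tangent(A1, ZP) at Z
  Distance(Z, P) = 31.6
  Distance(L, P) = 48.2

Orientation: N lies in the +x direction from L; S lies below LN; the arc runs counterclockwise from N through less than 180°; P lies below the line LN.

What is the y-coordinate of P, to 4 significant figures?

-37.07

Checks: |SZ| = 10.30 ✓; ∠(SZ, ZP) = 90.00° ✓; |ZP| = 31.60 ✓; |LP| = 48.20 ✓.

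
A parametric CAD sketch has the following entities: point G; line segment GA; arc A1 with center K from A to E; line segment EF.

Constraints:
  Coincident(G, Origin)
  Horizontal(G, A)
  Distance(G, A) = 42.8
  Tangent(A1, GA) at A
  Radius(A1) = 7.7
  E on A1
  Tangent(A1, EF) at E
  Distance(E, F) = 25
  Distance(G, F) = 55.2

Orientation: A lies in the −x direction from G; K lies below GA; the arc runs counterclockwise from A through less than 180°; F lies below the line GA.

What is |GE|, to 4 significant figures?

51.16

Checks: |KE| = 7.700 ✓; ∠(KE, EF) = 90.00° ✓; |EF| = 25.00 ✓; |GF| = 55.20 ✓.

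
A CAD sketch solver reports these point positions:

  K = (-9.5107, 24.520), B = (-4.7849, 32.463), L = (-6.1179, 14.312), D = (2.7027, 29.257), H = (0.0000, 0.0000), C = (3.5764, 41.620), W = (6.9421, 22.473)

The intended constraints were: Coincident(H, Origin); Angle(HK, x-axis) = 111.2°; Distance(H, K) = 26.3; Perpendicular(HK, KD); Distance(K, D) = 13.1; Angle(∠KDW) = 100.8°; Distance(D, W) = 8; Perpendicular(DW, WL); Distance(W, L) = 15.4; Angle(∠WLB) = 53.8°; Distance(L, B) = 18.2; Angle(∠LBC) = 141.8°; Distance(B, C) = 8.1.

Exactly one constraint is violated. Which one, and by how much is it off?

Distance(B, C) = 8.1 — off by 4.30.

H = (0.00, 0.00) ✓; HK at 111.2° ✓; |HK| = 26.30 ✓; ∠(HK, KD) = 90.00° ✓; |KD| = 13.10 ✓; ∠KDW = 100.8° ✓; |DW| = 8.000 ✓; ∠(DW, WL) = 90.00° ✓; |WL| = 15.40 ✓; ∠WLB = 53.80° ✓; |LB| = 18.20 ✓; ∠LBC = 141.8° ✓; |BC| = 12.40 ✗.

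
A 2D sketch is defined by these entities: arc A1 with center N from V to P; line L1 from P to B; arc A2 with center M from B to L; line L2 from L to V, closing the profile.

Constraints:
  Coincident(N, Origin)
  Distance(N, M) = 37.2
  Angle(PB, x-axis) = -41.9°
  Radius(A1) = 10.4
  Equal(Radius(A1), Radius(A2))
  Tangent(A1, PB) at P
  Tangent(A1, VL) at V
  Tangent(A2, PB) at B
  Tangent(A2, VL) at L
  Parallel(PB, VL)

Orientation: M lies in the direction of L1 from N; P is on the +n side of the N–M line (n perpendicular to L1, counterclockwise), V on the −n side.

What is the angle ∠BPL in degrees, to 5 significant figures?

29.211°

The slot axis is L1's direction at -41.9°, so u = (cos -41.9°, sin -41.9°) = (0.74431, -0.66783) and n = (−sin -41.9°, cos -41.9°) = (0.66783, 0.74431). N is at the origin and M lies 37.2 along u from N, so M = 37.2·u = (27.688, -24.843). Tangency of A1 to both parallel lines with radius 10.4 puts P and V at N ± 10.4·n: P = (6.9455, 7.7408), V = (-6.9455, -7.7408). Equal radii place B and L the same way about M: B = M + 10.4·n = (34.634, -17.103), L = M − 10.4·n = (20.743, -32.584). Then cos ∠BPL = PB·PL / (|PB||PL|), giving 29.211°.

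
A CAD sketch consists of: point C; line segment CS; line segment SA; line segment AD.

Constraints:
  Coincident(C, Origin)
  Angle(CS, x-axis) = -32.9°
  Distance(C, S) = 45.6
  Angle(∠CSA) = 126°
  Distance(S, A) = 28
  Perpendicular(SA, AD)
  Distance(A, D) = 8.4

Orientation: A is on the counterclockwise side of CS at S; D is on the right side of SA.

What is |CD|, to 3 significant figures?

71.1

C is at the origin; CS runs at -32.9° with length 45.6, so S = 45.6·(cos -32.9°, sin -32.9°) = (38.3, -24.8). ∠CSA = 126.0°, so SA runs at -32.9° + (180° − 126.0°) = 21.1° from the x-axis; with |SA| = 28.0, A = S + 28.0·(cos 21.1°, sin 21.1°) = (64.4, -14.7). SA ⟂ AD; with |AD| = 8.4 on the right of SA, D = A + 8.4·(0.360, -0.933) = (67.4, -22.5). Then |CD| = |D − C| = 71.1.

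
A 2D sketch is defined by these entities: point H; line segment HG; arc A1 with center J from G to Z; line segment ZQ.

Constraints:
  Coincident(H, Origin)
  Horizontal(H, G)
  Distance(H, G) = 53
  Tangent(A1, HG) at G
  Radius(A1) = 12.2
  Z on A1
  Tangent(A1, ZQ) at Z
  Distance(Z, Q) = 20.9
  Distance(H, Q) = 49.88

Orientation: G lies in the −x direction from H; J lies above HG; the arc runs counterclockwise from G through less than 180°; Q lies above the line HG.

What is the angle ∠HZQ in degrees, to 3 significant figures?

98.5°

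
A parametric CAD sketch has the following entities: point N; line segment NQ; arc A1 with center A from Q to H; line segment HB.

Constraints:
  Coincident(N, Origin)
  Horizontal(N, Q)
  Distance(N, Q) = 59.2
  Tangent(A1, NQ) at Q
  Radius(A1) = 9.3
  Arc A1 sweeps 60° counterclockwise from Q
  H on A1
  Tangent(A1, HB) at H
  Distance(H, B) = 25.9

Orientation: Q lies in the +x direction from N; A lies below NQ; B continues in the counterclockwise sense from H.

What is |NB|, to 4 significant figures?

46.82

N is at the origin; NQ is horizontal with |NQ| = 59.2 and Q on the +x side, so Q = (59.20, 0.000). A1 meets NQ tangentially, so AQ is at right angles to NQ, so A = Q + (0, -9.3) = (59.20, -9.300). On A1, Q sits at bearing 90° from A; a 60° counterclockwise sweep puts H at bearing 150°, so H = A + 9.3·(cos 150°, sin 150°) = (51.15, -4.650). Tangency of A1 to HB means the radius AH is perpendicular to HB, so HB runs along (−sin 150°, cos 150°); with |HB| = 25.9, B = (38.20, -27.08). Then |NB| = |B − N| = 46.82.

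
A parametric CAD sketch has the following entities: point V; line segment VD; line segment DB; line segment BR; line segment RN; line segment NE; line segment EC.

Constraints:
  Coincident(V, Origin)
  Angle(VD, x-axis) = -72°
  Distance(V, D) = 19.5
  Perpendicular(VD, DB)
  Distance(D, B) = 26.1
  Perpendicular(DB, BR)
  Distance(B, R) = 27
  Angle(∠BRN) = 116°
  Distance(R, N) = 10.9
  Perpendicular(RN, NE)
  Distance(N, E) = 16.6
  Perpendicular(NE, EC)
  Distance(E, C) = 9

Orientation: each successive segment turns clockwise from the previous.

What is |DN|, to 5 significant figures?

35.716

V is at the origin; VD runs at -72.0° with length 19.5, so D = (6.0258, -18.546). The perpendicularity gives DB at right angles to VD, so DB runs at -162.00°; with |DB| = 26.1, B = (-18.797, -26.611). DB ⟂ BR, so BR runs at 108.00°; with |BR| = 27.0, R = (-27.140, -0.93242). ∠BRN = 116.0° gives RN at 44.000° from the x-axis; with |RN| = 10.9, N = (-19.299, 6.6394). Then |DN| = |N − D| = 35.716.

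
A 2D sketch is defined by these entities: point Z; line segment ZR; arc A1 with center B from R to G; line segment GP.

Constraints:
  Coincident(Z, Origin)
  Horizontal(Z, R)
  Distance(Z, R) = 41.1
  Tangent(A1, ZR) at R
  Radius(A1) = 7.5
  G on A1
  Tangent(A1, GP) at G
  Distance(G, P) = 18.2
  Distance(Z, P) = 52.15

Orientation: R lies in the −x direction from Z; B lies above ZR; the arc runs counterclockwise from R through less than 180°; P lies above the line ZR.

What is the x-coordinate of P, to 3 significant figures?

-44.7

Checks: |BG| = 7.500 ✓; ∠(BG, GP) = 90.00° ✓; |GP| = 18.20 ✓; |ZP| = 52.15 ✓.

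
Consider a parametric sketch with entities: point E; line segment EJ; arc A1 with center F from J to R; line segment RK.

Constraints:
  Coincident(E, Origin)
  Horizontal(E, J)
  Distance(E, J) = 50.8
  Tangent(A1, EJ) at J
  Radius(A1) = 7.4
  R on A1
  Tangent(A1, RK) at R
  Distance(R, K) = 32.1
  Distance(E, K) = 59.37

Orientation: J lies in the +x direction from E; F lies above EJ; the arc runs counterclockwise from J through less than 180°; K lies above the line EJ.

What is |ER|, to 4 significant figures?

58.48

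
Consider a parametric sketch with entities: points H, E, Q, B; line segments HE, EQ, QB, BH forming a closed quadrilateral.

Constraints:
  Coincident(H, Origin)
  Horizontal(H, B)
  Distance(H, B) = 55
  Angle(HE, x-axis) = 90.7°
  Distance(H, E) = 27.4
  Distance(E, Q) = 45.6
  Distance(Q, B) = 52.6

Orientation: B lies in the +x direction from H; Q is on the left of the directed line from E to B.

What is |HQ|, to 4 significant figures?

63.65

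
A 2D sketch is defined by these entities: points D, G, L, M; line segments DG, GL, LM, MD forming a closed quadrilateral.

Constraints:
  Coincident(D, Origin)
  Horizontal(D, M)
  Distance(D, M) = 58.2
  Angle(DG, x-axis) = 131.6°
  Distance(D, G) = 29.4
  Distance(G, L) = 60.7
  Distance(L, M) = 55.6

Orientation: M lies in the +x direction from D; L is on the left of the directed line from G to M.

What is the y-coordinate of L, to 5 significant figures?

50.172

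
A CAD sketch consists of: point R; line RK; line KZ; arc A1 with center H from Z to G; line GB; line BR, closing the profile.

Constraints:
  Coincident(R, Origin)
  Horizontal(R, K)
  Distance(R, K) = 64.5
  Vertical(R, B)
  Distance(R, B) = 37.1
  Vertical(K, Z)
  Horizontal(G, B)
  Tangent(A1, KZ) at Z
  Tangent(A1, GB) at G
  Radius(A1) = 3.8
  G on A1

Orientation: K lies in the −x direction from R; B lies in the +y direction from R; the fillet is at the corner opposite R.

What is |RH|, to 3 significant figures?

69.2

R and B share the same x with |RB| = 37.1 and B on the +y side, so B = (0.00, 37.1). The virtual corner opposite R is at (-64.5, 37.1). Since A1 is tangent to KZ there, HZ ⟂ KZ and the tangent condition forces HG to be normal to GB, with radius 3.8, so the center H sits 3.8 in from both sides at H = (-60.7, 33.3). Then |RH| = |H − R| = 69.2.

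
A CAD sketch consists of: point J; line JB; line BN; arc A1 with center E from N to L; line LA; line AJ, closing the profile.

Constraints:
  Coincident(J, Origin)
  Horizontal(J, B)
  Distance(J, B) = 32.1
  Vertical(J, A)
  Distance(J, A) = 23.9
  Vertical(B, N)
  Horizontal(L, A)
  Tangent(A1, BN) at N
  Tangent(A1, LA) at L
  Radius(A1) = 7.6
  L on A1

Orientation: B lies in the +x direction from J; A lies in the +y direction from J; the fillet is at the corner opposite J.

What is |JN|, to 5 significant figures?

36.001

J is at the origin; JB is horizontal with |JB| = 32.1 and B on the +x side, so B = (32.100, 0.0000). J and A share the same x with |JA| = 23.9 and A on the +y side, so A = (0.0000, 23.900). The virtual corner opposite J is at (32.100, 23.900). A1 meets BN tangentially, so EN is at right angles to BN and A1 meets LA tangentially, so EL is at right angles to LA, with radius 7.6, so the center E sits 7.6 in from both sides at E = (24.500, 16.300). That places the tangent points at N = (32.100, 16.300) on BN and L = (24.500, 23.900) on LA. Then |JN| = |N − J| = 36.001.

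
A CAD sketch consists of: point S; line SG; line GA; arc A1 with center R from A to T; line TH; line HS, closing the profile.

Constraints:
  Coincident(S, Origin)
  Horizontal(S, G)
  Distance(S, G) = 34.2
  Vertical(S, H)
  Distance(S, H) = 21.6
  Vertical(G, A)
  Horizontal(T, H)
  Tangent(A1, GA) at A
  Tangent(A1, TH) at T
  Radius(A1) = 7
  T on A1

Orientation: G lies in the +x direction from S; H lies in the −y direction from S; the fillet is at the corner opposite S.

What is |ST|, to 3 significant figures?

34.7

S is at the origin; SG is horizontal with |SG| = 34.2 and G on the +x side, so G = (34.2, 0.00). S and H share the same x with |SH| = 21.6 and H on the −y side, so H = (0.00, -21.6). The virtual corner opposite S is at (34.2, -21.6). A1 meets GA tangentially, so RA is at right angles to GA and A1 meets TH tangentially, so RT is at right angles to TH, with radius 7.0, so the center R sits 7.0 in from both sides at R = (27.2, -14.6). That places the tangent points at A = (34.2, -14.6) on GA and T = (27.2, -21.6) on TH. Then |ST| = |T − S| = 34.7.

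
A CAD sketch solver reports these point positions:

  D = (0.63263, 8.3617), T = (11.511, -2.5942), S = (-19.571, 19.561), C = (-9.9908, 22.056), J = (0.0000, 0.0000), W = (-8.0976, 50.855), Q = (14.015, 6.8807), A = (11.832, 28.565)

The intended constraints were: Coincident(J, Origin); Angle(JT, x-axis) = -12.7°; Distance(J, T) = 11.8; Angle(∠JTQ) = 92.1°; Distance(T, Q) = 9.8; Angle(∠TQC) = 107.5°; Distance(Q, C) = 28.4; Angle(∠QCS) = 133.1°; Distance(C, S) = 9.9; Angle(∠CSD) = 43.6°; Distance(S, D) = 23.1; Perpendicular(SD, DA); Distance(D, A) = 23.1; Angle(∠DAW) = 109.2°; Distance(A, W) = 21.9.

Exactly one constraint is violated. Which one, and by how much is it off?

Distance(A, W) = 21.9 — off by 8.00.

J = (0.00, 0.00) ✓; JT at -12.70° ✓; |JT| = 11.80 ✓; ∠JTQ = 92.10° ✓; |TQ| = 9.800 ✓; ∠TQC = 107.5° ✓; |QC| = 28.40 ✓; ∠QCS = 133.1° ✓; |CS| = 9.900 ✓; ∠CSD = 43.60° ✓; |SD| = 23.10 ✓; ∠(SD, DA) = 90.00° ✓; |DA| = 23.10 ✓; ∠DAW = 109.2° ✓; |AW| = 29.90 ✗.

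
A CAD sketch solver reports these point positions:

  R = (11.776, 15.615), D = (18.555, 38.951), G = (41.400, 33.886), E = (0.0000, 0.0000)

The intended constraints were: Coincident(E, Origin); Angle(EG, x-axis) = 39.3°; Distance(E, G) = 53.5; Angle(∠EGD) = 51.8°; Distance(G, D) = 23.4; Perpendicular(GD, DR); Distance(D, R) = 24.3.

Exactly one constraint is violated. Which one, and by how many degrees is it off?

Perpendicular(GD, DR) — off by 3.70°.

E = (0.00, 0.00) ✓; EG at 39.30° ✓; |EG| = 53.50 ✓; ∠EGD = 51.80° ✓; |GD| = 23.40 ✓; ∠(GD, DR) = 86.30° ✗; |DR| = 24.30 ✓.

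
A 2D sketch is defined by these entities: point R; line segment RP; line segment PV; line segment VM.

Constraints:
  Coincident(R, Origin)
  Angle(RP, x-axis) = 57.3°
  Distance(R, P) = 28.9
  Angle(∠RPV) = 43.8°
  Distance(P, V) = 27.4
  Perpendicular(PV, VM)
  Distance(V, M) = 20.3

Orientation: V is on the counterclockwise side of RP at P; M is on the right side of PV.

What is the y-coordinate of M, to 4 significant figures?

37.66

R is at the origin; RP runs at 57.3° with length 28.9, so P = 28.9·(cos 57.3°, sin 57.3°) = (15.61, 24.32). ∠RPV = 43.8°, so PV runs at 57.3° + (180° − 43.8°) = 193.5° from the x-axis; with |PV| = 27.4, V = P + 27.4·(cos 193.5°, sin 193.5°) = (-11.03, 17.92). PV ⟂ VM; with |VM| = 20.3 on the right of PV, M = V + 20.3·(-0.2334, 0.9724) = (-15.77, 37.66). So M.y = 37.66.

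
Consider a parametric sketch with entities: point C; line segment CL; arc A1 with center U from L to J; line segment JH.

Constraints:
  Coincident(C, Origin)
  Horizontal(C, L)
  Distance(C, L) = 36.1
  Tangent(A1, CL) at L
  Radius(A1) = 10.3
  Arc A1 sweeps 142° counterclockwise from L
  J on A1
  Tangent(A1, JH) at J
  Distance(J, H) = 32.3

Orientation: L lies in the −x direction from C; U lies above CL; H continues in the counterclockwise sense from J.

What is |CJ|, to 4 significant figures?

35.00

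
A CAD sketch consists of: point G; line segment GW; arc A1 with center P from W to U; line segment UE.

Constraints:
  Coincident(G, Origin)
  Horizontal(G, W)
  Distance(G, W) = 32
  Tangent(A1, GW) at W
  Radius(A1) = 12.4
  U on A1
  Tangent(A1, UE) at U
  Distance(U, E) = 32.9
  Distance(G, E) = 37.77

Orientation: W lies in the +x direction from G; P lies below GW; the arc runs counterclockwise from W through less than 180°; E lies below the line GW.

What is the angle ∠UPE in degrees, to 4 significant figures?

69.35°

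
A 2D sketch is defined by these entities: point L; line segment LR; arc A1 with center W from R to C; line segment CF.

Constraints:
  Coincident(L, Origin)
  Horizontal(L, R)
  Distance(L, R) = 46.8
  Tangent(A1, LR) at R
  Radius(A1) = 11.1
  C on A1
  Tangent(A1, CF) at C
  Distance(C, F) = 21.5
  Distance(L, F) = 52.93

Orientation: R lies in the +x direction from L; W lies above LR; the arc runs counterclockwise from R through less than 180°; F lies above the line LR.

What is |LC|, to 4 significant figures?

58.00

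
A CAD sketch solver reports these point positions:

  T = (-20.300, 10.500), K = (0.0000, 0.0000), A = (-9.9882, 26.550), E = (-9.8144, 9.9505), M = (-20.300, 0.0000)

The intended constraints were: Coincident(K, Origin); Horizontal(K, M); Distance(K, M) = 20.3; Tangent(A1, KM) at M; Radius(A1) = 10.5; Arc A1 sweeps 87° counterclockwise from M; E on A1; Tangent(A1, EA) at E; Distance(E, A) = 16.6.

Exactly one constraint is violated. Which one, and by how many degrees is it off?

Tangent(A1, EA) at E — off by 3.60°.

K = (0.00, 0.00) ✓; K.y = 0.00, M.y = 0.00 ✓; |KM| = 20.30 ✓; ∠(TM, MK) = 90.00° ✓; |TM| = 10.50 ✓; bearing(T→E) − bearing(T→M) = 87.00° ✓; |TE| = 10.50 ✓; ∠(TE, EA) = 86.40° ✗; |EA| = 16.60 ✓.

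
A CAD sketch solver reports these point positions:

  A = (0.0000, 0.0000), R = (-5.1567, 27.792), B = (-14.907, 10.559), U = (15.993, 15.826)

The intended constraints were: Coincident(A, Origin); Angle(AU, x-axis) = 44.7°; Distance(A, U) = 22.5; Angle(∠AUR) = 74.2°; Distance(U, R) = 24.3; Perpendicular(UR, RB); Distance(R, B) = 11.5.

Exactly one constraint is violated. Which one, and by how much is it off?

Distance(R, B) = 11.5 — off by 8.30.

A = (0.00, 0.00) ✓; AU at 44.70° ✓; |AU| = 22.50 ✓; ∠AUR = 74.20° ✓; |UR| = 24.30 ✓; ∠(UR, RB) = 90.00° ✓; |RB| = 19.80 ✗.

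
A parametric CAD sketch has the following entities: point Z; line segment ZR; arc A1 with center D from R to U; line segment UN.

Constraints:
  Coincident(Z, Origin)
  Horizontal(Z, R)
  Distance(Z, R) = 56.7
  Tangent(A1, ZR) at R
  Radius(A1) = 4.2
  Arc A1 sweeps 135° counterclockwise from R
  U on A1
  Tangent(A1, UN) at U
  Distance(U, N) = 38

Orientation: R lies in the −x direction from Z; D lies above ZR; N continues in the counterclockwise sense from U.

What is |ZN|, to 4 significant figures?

87.49

Z is at the origin; ZR is horizontal with |ZR| = 56.7 and R on the −x side, so R = (-56.70, 0.000). The tangent condition forces DR to be normal to ZR, so D = R + (0, 4.2) = (-56.70, 4.200). On A1, R sits at bearing -90° from D; a 135° counterclockwise sweep puts U at bearing 45°, so U = D + 4.2·(cos 45°, sin 45°) = (-53.73, 7.170). Tangency of A1 to UN means the radius DU is perpendicular to UN, so UN runs along (−sin 45°, cos 45°); with |UN| = 38.0, N = (-80.60, 34.04). Then |ZN| = |N − Z| = 87.49.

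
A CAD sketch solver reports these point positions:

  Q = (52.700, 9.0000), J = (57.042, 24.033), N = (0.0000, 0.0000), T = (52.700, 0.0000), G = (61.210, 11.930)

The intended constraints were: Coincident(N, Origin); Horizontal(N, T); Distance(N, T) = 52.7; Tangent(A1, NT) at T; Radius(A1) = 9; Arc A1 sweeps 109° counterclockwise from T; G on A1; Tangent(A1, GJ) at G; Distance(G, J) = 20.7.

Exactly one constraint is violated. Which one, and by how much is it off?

Distance(G, J) = 20.7 — off by 7.90.

N = (0.00, 0.00) ✓; N.y = 0.00, T.y = 0.00 ✓; |NT| = 52.70 ✓; ∠(QT, TN) = 90.00° ✓; |QT| = 9.000 ✓; bearing(Q→G) − bearing(Q→T) = 109.0° ✓; |QG| = 9.000 ✓; ∠(QG, GJ) = 90.00° ✓; |GJ| = 12.80 ✗.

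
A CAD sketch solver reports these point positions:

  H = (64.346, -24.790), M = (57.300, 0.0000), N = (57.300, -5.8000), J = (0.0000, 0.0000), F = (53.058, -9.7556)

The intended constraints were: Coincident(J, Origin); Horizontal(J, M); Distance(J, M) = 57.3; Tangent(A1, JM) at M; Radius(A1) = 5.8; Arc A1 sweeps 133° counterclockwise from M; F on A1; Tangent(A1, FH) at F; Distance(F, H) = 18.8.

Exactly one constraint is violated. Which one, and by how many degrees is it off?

Tangent(A1, FH) at F — off by 6.10°.

J = (0.00, 0.00) ✓; J.y = 0.00, M.y = 0.00 ✓; |JM| = 57.30 ✓; ∠(NM, MJ) = 90.00° ✓; |NM| = 5.800 ✓; bearing(N→F) − bearing(N→M) = 133.0° ✓; |NF| = 5.800 ✓; ∠(NF, FH) = 96.10° ✗; |FH| = 18.80 ✓.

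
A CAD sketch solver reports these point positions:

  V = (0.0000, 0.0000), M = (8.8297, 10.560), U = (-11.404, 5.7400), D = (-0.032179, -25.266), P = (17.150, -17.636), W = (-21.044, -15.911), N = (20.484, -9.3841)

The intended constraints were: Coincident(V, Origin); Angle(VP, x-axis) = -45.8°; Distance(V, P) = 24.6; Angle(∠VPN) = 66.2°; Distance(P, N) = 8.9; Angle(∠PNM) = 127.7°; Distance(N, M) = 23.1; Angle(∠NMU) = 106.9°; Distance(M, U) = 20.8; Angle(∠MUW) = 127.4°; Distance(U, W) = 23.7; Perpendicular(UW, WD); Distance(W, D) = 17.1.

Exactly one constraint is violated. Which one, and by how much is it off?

Distance(W, D) = 17.1 — off by 5.90.

V = (0.00, 0.00) ✓; VP at -45.80° ✓; |VP| = 24.60 ✓; ∠VPN = 66.20° ✓; |PN| = 8.900 ✓; ∠PNM = 127.7° ✓; |NM| = 23.10 ✓; ∠NMU = 106.9° ✓; |MU| = 20.80 ✓; ∠MUW = 127.4° ✓; |UW| = 23.70 ✓; ∠(UW, WD) = 90.00° ✓; |WD| = 23.00 ✗.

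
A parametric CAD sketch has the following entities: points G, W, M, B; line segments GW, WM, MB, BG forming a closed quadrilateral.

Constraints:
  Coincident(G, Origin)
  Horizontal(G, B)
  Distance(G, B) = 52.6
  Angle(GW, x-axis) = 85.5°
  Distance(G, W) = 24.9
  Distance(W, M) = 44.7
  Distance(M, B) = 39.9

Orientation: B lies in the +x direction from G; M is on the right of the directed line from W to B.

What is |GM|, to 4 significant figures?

24.09

Checks: |WM| = 44.70 ✓; |MB| = 39.90 ✓.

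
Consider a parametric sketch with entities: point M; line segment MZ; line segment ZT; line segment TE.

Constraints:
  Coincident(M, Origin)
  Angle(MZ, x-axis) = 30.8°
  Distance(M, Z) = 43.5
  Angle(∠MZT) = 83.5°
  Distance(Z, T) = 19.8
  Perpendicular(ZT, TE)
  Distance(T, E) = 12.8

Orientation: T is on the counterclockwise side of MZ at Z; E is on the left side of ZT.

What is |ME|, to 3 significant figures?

33.9

∠MZT = 83.5°, so ZT runs at 30.8° + (180° − 83.5°) = 127° from the x-axis; with |ZT| = 19.8, T = Z + 19.8·(cos 127°, sin 127°) = (25.4, 38.0). ZT ⟂ TE; with |TE| = 12.8 on the left of ZT, E = T + 12.8·(-0.795, -0.606) = (15.2, 30.3). Then |ME| = |E − M| = 33.9.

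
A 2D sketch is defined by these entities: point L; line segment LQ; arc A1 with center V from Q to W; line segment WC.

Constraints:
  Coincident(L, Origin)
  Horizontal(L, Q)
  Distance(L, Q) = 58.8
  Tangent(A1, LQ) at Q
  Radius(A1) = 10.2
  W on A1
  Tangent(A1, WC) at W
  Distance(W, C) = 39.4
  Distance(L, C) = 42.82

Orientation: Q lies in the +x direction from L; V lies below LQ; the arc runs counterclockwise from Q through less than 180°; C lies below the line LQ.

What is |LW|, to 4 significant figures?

51.06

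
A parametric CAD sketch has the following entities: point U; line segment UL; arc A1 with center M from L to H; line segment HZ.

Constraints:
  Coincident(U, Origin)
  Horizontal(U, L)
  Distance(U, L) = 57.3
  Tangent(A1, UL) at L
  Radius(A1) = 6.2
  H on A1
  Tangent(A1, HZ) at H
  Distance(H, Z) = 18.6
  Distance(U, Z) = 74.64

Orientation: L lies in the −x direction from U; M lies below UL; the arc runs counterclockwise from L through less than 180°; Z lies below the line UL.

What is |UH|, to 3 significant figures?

62.7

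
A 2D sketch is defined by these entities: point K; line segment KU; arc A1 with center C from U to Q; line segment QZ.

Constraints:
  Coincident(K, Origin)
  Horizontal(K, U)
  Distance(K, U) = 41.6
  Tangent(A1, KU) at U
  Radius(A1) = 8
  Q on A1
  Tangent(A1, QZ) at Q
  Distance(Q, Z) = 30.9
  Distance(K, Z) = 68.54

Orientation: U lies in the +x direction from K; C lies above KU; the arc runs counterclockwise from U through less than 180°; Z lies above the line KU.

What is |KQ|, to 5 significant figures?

49.473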